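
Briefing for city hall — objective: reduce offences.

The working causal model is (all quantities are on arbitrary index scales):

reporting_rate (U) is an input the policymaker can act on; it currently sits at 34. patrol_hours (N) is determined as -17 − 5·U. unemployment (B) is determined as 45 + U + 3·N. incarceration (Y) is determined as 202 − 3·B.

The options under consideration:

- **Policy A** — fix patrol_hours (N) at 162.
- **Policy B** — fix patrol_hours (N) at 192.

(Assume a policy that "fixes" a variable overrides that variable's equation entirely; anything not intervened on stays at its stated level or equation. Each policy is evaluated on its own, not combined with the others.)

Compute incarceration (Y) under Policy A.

Policy A (N := 162):
  U = 34
  N = 162
  B = 45 + 34 + 3·162 = 565
  Y = 202 − 3·565 = -1493

-1493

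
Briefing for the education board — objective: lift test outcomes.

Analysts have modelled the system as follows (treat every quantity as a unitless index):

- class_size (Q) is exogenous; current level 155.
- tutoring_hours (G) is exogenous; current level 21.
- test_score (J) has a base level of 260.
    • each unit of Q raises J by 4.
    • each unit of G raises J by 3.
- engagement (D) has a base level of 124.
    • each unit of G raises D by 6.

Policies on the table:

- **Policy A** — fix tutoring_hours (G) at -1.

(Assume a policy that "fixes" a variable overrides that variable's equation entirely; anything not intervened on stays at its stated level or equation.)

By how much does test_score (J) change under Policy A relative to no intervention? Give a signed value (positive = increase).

-66

Baseline:
  Q = 155
  G = 21
  J = 260 + 4·155 + 3·21 = 943
Policy A (G := -1):
  Q = 155
  G = -1
  J = 260 + 4·155 + 3·(-1) = 877
Change in J: 877 − 943 = -66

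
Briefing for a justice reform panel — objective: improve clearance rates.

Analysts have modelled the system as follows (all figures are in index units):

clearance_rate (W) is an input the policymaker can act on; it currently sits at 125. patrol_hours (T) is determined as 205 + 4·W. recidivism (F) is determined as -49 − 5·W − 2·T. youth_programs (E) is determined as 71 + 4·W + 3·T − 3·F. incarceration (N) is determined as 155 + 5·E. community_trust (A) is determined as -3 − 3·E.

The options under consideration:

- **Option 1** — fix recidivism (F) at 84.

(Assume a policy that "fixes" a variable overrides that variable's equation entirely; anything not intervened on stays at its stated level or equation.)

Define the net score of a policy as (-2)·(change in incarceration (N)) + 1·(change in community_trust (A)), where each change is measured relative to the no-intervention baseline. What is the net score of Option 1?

Baseline:
  W = 125
  T = 205 + 4·125 = 705
  F = -49 − 5·125 − 2·705 = -2084
  E = 71 + 4·125 + 3·705 − 3·(-2084) = 8938
  N = 155 + 5·8938 = 44845
  A = -3 − 3·8938 = -26817
Option 1 (F := 84):
  W = 125
  T = 205 + 4·125 = 705
  F = 84
  E = 71 + 4·125 + 3·705 − 3·84 = 2434
  N = 155 + 5·2434 = 12325
  A = -3 − 3·2434 = -7305
ΔN = 12325 − 44845 = -32520; ΔA = -7305 − (-26817) = 19512
Score = (-2)·(-32520) + 1·19512 = 84552

84552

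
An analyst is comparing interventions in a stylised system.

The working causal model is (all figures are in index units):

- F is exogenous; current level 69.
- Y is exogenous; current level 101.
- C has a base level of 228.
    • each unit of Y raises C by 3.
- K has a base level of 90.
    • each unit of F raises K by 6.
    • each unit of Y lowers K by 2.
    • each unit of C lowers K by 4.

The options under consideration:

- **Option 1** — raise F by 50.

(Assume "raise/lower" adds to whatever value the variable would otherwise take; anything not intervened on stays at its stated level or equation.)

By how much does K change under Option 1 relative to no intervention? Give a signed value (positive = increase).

300

Baseline:
  F = 69
  Y = 101
  C = 228 + 3·101 = 531
  K = 90 + 6·69 − 2·101 − 4·531 = -1822
Option 1 (F + 50):
  F = 69 + 50 = 119
  Y = 101
  C = 228 + 3·101 = 531
  K = 90 + 6·119 − 2·101 − 4·531 = -1522
Change in K: -1522 − (-1822) = 300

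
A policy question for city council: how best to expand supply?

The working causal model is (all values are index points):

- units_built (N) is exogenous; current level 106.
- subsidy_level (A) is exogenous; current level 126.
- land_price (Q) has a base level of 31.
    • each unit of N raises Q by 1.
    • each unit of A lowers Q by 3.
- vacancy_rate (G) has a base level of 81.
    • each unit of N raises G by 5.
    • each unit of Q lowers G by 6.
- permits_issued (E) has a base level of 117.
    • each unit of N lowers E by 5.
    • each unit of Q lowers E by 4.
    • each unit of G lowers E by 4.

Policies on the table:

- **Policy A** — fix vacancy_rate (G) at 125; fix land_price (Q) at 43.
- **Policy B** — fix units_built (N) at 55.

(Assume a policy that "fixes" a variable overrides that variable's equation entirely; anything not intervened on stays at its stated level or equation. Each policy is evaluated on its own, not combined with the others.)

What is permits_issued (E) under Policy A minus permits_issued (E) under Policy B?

6337

Policy A (G := 125, Q := 43):
  N = 106
  A = 126
  Q = 43
  G = 125
  E = 117 − 5·106 − 4·43 − 4·125 = -1085
Policy B (N := 55):
  N = 55
  A = 126
  Q = 31 + 55 − 3·126 = -292
  G = 81 + 5·55 − 6·(-292) = 2108
  E = 117 − 5·55 − 4·(-292) − 4·2108 = -7422
E: -1085 − (-7422) = 6337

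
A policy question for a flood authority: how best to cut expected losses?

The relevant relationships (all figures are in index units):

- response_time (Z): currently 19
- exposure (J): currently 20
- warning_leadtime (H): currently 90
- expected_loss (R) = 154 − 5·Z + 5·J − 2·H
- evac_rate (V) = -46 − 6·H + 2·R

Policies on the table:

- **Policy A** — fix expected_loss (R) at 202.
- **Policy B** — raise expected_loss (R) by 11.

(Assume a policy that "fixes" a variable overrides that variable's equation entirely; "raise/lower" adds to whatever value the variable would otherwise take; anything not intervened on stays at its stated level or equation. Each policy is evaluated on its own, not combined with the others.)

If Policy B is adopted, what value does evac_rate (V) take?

Policy B (R + 11):
  Z = 19
  J = 20
  H = 90
  R = 154 − 5·19 + 5·20 − 2·90 (+11 from intervention) = -10
  V = -46 − 6·90 + 2·(-10) = -606

-606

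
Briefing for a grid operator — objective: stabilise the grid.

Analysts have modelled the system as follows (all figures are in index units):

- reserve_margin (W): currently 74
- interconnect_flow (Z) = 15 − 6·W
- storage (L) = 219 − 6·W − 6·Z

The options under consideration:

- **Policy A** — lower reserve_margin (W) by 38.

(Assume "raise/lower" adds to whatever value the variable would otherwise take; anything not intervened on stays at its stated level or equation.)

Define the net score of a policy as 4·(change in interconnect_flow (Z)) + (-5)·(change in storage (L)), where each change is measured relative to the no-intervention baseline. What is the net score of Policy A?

Baseline:
  W = 74
  Z = 15 − 6·74 = -429
  L = 219 − 6·74 − 6·(-429) = 2349
Policy A (W − 38):
  W = 74 − 38 = 36
  Z = 15 − 6·36 = -201
  L = 219 − 6·36 − 6·(-201) = 1209
ΔZ = -201 − (-429) = 228; ΔL = 1209 − 2349 = -1140
Score = 4·228 + (-5)·(-1140) = 6612

6612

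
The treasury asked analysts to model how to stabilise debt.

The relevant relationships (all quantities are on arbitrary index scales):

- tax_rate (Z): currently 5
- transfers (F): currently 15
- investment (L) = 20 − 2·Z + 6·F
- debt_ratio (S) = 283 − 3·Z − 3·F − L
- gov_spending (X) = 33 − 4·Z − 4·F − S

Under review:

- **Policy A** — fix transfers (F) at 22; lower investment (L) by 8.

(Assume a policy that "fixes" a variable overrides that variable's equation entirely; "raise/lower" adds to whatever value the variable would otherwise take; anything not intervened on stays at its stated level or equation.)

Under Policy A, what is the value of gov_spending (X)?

Policy A (F := 22, L − 8):
  Z = 5
  F = 22
  L = 20 − 2·5 + 6·22 (−8 from intervention) = 134
  S = 283 − 3·5 − 3·22 − 134 = 68
  X = 33 − 4·5 − 4·22 − 68 = -143

-143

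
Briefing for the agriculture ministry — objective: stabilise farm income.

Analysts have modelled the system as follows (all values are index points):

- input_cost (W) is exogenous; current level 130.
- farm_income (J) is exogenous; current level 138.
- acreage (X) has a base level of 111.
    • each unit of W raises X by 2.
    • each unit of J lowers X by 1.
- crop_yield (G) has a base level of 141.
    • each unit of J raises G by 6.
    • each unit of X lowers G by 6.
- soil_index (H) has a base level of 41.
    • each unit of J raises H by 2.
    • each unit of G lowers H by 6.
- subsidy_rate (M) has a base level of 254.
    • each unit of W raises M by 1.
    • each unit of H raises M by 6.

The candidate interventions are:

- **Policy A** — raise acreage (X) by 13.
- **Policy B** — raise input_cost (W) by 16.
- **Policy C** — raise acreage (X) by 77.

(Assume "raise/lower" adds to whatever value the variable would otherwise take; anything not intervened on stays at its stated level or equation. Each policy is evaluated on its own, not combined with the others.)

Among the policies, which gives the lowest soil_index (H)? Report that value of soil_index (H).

Policy A (X + 13):
  W = 130
  J = 138
  X = 111 + 2·130 − 138 (+13 from intervention) = 246
  G = 141 + 6·138 − 6·246 = -507
  H = 41 + 2·138 − 6·(-507) = 3359
Policy B (W + 16):
  W = 130 + 16 = 146
  J = 138
  X = 111 + 2·146 − 138 = 265
  G = 141 + 6·138 − 6·265 = -621
  H = 41 + 2·138 − 6·(-621) = 4043
Policy C (X + 77):
  W = 130
  J = 138
  X = 111 + 2·130 − 138 (+77 from intervention) = 310
  G = 141 + 6·138 − 6·310 = -891
  H = 41 + 2·138 − 6·(-891) = 5663
Comparing — Policy A: H=3359, Policy B: H=4043, Policy C: H=5663. Lowest is 3359 (Policy A).

3359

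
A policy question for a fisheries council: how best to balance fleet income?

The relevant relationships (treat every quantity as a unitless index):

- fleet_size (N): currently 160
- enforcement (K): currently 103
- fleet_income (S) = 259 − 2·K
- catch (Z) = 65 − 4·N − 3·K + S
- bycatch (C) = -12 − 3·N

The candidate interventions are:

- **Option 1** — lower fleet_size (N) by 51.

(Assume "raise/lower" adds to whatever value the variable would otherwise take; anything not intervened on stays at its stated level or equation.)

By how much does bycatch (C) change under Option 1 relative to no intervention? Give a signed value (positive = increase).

153

Baseline:
  N = 160
  C = -12 − 3·160 = -492
Option 1 (N − 51):
  N = 160 − 51 = 109
  C = -12 − 3·109 = -339
Change in C: -339 − (-492) = 153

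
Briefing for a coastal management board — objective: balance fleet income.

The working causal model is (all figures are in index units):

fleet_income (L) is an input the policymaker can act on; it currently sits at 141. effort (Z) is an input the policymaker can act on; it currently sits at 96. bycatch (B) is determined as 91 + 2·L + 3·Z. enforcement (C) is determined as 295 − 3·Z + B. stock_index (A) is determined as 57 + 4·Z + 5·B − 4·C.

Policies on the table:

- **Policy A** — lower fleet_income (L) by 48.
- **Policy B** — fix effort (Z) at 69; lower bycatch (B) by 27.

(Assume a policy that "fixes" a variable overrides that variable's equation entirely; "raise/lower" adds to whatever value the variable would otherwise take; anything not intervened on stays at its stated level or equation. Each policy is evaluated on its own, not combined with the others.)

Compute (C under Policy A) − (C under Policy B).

Policy A (L − 48):
  L = 141 − 48 = 93
  Z = 96
  B = 91 + 2·93 + 3·96 = 565
  C = 295 − 3·96 + 565 = 572
Policy B (Z := 69, B − 27):
  L = 141
  Z = 69
  B = 91 + 2·141 + 3·69 (−27 from intervention) = 553
  C = 295 − 3·69 + 553 = 641
C: 572 − 641 = -69

-69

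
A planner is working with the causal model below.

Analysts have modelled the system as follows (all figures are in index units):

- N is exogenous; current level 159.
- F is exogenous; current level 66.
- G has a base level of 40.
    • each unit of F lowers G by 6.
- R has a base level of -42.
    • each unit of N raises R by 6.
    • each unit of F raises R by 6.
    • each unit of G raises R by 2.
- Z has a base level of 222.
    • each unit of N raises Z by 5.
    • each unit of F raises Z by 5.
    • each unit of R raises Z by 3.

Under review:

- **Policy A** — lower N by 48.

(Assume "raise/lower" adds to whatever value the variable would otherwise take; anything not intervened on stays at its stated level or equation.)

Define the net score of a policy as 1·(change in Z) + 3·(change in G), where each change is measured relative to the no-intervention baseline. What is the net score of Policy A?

Baseline:
  N = 159
  F = 66
  G = 40 − 6·66 = -356
  R = -42 + 6·159 + 6·66 + 2·(-356) = 596
  Z = 222 + 5·159 + 5·66 + 3·596 = 3135
Policy A (N − 48):
  N = 159 − 48 = 111
  F = 66
  G = 40 − 6·66 = -356
  R = -42 + 6·111 + 6·66 + 2·(-356) = 308
  Z = 222 + 5·111 + 5·66 + 3·308 = 2031
ΔZ = 2031 − 3135 = -1104; ΔG = -356 − (-356) = 0
Score = 1·(-1104) + 3·0 = -1104

-1104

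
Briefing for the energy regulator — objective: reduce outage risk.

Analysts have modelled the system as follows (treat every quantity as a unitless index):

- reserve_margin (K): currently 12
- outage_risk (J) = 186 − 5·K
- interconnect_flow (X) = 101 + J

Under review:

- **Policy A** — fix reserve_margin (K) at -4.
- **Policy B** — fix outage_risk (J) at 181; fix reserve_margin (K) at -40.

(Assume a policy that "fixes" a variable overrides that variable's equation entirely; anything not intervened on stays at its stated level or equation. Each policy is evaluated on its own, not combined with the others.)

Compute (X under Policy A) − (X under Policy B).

Policy A (K := -4):
  K = -4
  J = 186 − 5·(-4) = 206
  X = 101 + 206 = 307
Policy B (J := 181, K := -40):
  K = -40
  J = 181
  X = 101 + 181 = 282
X: 307 − 282 = 25

25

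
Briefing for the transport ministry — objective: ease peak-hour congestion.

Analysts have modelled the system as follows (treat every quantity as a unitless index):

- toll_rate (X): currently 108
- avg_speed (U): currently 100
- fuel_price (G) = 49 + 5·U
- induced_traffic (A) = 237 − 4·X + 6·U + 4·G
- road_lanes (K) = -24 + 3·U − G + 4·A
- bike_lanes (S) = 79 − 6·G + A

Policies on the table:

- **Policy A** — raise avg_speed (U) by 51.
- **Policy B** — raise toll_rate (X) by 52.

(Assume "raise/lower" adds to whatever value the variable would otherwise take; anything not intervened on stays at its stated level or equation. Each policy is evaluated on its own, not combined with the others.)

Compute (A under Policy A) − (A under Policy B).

1534

Policy A (U + 51):
  X = 108
  U = 100 + 51 = 151
  G = 49 + 5·151 = 804
  A = 237 − 4·108 + 6·151 + 4·804 = 3927
Policy B (X + 52):
  X = 108 + 52 = 160
  U = 100
  G = 49 + 5·100 = 549
  A = 237 − 4·160 + 6·100 + 4·549 = 2393
A: 3927 − 2393 = 1534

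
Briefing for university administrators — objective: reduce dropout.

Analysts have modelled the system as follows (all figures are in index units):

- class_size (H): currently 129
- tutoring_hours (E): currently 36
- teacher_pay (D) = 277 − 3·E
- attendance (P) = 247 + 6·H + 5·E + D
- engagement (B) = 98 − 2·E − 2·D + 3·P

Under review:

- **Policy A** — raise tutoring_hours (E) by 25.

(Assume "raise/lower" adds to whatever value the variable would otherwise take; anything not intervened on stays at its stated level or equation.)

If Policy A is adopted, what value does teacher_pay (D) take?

Policy A (E + 25):
  E = 36 + 25 = 61
  D = 277 − 3·61 = 94

94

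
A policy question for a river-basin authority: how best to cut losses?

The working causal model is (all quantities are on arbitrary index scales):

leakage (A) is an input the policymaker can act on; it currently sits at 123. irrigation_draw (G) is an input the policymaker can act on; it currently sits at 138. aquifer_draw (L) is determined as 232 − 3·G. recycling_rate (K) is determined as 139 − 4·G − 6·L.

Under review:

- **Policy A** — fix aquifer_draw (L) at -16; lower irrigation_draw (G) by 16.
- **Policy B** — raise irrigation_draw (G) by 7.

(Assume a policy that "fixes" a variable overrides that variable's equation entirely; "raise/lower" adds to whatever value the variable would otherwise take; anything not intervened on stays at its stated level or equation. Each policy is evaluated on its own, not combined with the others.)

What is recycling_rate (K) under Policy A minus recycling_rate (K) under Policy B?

-1030

Policy A (L := -16, G − 16):
  G = 138 − 16 = 122
  L = -16
  K = 139 − 4·122 − 6·(-16) = -253
Policy B (G + 7):
  G = 138 + 7 = 145
  L = 232 − 3·145 = -203
  K = 139 − 4·145 − 6·(-203) = 777
K: -253 − 777 = -1030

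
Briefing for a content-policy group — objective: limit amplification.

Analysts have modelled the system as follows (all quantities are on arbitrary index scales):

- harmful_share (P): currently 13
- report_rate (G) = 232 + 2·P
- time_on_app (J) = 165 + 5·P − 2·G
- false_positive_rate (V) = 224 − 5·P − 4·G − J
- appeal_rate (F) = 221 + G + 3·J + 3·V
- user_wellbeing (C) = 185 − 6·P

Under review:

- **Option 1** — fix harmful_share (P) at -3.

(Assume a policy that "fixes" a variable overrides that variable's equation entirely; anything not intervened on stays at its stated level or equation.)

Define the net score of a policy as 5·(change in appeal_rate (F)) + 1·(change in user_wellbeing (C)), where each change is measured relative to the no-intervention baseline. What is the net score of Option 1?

3056

Baseline:
  P = 13
  G = 232 + 2·13 = 258
  J = 165 + 5·13 − 2·258 = -286
  V = 224 − 5·13 − 4·258 − (-286) = -587
  F = 221 + 258 + 3·(-286) + 3·(-587) = -2140
  C = 185 − 6·13 = 107
Option 1 (P := -3):
  P = -3
  G = 232 + 2·(-3) = 226
  J = 165 + 5·(-3) − 2·226 = -302
  V = 224 − 5·(-3) − 4·226 − (-302) = -363
  F = 221 + 226 + 3·(-302) + 3·(-363) = -1548
  C = 185 − 6·(-3) = 203
ΔF = -1548 − (-2140) = 592; ΔC = 203 − 107 = 96
Score = 5·592 + 1·96 = 3056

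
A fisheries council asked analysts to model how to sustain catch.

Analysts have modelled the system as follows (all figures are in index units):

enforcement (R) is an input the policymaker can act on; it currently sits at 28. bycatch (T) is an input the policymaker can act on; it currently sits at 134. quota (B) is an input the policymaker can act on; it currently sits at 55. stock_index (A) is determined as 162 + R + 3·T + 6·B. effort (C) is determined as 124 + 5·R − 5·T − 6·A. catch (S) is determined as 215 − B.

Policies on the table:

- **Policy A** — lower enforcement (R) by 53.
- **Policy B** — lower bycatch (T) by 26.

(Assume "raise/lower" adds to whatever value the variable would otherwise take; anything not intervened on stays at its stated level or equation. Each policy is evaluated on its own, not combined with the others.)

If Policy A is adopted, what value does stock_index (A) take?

869

Policy A (R − 53):
  R = 28 − 53 = -25
  T = 134
  B = 55
  A = 162 + (-25) + 3·134 + 6·55 = 869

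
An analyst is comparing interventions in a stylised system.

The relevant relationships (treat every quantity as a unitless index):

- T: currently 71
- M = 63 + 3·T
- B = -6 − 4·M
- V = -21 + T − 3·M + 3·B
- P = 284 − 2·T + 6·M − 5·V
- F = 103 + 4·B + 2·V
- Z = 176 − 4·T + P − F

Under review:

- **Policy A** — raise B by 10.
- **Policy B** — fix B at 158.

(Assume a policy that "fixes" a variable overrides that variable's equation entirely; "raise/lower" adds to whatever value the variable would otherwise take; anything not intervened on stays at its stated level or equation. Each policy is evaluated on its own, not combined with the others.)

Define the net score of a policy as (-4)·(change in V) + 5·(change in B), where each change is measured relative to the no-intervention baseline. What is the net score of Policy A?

-70

Baseline:
  T = 71
  M = 63 + 3·71 = 276
  B = -6 − 4·276 = -1110
  V = -21 + 71 − 3·276 + 3·(-1110) = -4108
Policy A (B + 10):
  T = 71
  M = 63 + 3·71 = 276
  B = -6 − 4·276 (+10 from intervention) = -1100
  V = -21 + 71 − 3·276 + 3·(-1100) = -4078
ΔV = -4078 − (-4108) = 30; ΔB = -1100 − (-1110) = 10
Score = (-4)·30 + 5·10 = -70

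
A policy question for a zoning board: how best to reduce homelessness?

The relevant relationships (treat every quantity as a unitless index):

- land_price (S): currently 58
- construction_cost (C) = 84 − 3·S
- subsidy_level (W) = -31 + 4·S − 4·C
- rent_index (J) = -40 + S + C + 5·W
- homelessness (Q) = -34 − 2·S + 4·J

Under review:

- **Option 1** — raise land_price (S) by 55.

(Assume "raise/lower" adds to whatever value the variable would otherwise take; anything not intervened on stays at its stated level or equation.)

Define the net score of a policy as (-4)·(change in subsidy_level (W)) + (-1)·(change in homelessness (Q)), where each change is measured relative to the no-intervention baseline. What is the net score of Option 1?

Baseline:
  S = 58
  C = 84 − 3·58 = -90
  W = -31 + 4·58 − 4·(-90) = 561
  J = -40 + 58 + (-90) + 5·561 = 2733
  Q = -34 − 2·58 + 4·2733 = 10782
Option 1 (S + 55):
  S = 58 + 55 = 113
  C = 84 − 3·113 = -255
  W = -31 + 4·113 − 4·(-255) = 1441
  J = -40 + 113 + (-255) + 5·1441 = 7023
  Q = -34 − 2·113 + 4·7023 = 27832
ΔW = 1441 − 561 = 880; ΔQ = 27832 − 10782 = 17050
Score = (-4)·880 + (-1)·17050 = -20570

-20570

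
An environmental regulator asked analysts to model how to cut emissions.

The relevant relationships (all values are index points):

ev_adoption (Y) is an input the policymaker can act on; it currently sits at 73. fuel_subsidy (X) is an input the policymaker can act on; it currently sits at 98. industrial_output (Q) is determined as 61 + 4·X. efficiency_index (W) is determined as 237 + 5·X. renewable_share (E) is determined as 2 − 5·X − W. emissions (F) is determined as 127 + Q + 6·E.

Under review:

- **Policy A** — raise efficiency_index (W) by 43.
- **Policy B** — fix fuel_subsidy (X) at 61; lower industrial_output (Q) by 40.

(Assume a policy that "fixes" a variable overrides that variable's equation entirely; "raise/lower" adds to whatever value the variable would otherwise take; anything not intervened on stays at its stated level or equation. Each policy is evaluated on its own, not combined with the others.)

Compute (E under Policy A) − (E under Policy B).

Policy A (W + 43):
  X = 98
  W = 237 + 5·98 (+43 from intervention) = 770
  E = 2 − 5·98 − 770 = -1258
Policy B (X := 61, Q − 40):
  X = 61
  W = 237 + 5·61 = 542
  E = 2 − 5·61 − 542 = -845
E: -1258 − (-845) = -413

-413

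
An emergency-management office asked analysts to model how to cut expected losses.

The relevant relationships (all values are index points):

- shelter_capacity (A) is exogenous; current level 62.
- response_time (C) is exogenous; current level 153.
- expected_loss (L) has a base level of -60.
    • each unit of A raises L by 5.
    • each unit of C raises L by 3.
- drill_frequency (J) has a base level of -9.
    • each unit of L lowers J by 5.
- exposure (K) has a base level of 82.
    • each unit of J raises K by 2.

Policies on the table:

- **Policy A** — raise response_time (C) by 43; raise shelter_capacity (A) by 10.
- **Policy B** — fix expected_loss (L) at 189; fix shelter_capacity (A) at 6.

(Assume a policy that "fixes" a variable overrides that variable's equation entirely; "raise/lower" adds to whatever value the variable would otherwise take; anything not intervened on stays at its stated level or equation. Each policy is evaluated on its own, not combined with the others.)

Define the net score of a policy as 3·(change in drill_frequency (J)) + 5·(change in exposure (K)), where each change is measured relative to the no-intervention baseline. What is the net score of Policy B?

Baseline:
  A = 62
  C = 153
  L = -60 + 5·62 + 3·153 = 709
  J = -9 − 5·709 = -3554
  K = 82 + 2·(-3554) = -7026
Policy B (L := 189, A := 6):
  A = 6
  C = 153
  L = 189
  J = -9 − 5·189 = -954
  K = 82 + 2·(-954) = -1826
ΔJ = -954 − (-3554) = 2600; ΔK = -1826 − (-7026) = 5200
Score = 3·2600 + 5·5200 = 33800

33800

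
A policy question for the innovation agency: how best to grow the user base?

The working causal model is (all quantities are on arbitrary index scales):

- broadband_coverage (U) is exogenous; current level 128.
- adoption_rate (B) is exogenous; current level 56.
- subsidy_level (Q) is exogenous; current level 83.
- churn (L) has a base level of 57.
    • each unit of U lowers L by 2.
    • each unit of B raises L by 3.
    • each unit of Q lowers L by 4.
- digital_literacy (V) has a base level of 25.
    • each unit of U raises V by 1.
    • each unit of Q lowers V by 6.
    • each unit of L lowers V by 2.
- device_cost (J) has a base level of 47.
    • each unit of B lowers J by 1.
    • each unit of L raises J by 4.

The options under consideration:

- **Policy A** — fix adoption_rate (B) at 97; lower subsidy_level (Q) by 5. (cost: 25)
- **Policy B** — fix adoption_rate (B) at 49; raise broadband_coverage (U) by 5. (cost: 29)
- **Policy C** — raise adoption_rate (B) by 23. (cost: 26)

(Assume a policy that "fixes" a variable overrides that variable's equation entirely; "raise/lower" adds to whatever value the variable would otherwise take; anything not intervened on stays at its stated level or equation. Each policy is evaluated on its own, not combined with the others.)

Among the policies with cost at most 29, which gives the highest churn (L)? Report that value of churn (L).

Policy A (B := 97, Q − 5):
  U = 128
  B = 97
  Q = 83 − 5 = 78
  L = 57 − 2·128 + 3·97 − 4·78 = -220
Policy B (B := 49, U + 5):
  U = 128 + 5 = 133
  B = 49
  Q = 83
  L = 57 − 2·133 + 3·49 − 4·83 = -394
Policy C (B + 23):
  U = 128
  B = 56 + 23 = 79
  Q = 83
  L = 57 − 2·128 + 3·79 − 4·83 = -294
Comparing — Policy A: L=-220, Policy B: L=-394, Policy C: L=-294. Highest is -220 (Policy A).

-220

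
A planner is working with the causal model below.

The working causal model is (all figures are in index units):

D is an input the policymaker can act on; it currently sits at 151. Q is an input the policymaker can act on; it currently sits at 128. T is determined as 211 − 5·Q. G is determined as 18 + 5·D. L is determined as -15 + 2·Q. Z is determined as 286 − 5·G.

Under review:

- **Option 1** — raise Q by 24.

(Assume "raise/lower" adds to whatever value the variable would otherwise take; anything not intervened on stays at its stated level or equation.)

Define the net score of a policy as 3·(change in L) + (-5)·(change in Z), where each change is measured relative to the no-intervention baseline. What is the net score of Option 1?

144

Baseline:
  D = 151
  Q = 128
  G = 18 + 5·151 = 773
  L = -15 + 2·128 = 241
  Z = 286 − 5·773 = -3579
Option 1 (Q + 24):
  D = 151
  Q = 128 + 24 = 152
  G = 18 + 5·151 = 773
  L = -15 + 2·152 = 289
  Z = 286 − 5·773 = -3579
ΔL = 289 − 241 = 48; ΔZ = -3579 − (-3579) = 0
Score = 3·48 + (-5)·0 = 144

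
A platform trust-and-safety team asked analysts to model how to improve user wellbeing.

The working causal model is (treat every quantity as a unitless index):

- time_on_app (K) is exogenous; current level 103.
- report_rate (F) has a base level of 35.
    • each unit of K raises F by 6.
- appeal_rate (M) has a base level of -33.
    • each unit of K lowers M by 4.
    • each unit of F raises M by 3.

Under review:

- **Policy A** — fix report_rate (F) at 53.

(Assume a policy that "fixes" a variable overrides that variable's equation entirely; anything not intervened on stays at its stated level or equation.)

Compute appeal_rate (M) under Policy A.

-286

Policy A (F := 53):
  K = 103
  F = 53
  M = -33 − 4·103 + 3·53 = -286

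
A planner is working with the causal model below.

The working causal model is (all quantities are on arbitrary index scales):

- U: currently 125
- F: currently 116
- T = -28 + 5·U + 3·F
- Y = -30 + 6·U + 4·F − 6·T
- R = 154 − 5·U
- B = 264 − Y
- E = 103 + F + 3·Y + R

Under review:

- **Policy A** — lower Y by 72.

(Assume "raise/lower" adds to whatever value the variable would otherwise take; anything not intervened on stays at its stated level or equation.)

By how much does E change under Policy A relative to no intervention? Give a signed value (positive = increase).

-216

Baseline:
  U = 125
  F = 116
  T = -28 + 5·125 + 3·116 = 945
  Y = -30 + 6·125 + 4·116 − 6·945 = -4486
  R = 154 − 5·125 = -471
  E = 103 + 116 + 3·(-4486) + (-471) = -13710
Policy A (Y − 72):
  U = 125
  F = 116
  T = -28 + 5·125 + 3·116 = 945
  Y = -30 + 6·125 + 4·116 − 6·945 (−72 from intervention) = -4558
  R = 154 − 5·125 = -471
  E = 103 + 116 + 3·(-4558) + (-471) = -13926
Change in E: -13926 − (-13710) = -216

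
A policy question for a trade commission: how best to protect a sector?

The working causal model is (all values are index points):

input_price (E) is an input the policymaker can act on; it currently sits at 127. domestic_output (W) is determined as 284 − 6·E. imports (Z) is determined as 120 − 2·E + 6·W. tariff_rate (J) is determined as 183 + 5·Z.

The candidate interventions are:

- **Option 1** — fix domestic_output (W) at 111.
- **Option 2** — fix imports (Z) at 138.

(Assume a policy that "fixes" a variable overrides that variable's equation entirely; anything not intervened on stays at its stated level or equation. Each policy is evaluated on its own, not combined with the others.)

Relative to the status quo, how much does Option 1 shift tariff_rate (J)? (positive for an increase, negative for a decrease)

Baseline:
  E = 127
  W = 284 − 6·127 = -478
  Z = 120 − 2·127 + 6·(-478) = -3002
  J = 183 + 5·(-3002) = -14827
Option 1 (W := 111):
  E = 127
  W = 111
  Z = 120 − 2·127 + 6·111 = 532
  J = 183 + 5·532 = 2843
Change in J: 2843 − (-14827) = 17670

17670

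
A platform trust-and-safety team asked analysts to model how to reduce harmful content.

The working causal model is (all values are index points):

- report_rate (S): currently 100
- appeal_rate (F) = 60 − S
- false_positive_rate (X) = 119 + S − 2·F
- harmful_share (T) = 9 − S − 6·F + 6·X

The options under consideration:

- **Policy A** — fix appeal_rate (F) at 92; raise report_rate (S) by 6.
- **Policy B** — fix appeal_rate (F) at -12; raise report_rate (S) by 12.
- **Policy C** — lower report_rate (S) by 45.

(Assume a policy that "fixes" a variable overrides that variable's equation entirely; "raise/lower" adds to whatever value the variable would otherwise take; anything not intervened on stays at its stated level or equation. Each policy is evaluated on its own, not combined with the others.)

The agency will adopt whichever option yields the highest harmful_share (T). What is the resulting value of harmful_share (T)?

1499

Policy A (F := 92, S + 6):
  S = 100 + 6 = 106
  F = 92
  X = 119 + 106 − 2·92 = 41
  T = 9 − 106 − 6·92 + 6·41 = -403
Policy B (F := -12, S + 12):
  S = 100 + 12 = 112
  F = -12
  X = 119 + 112 − 2·(-12) = 255
  T = 9 − 112 − 6·(-12) + 6·255 = 1499
Policy C (S − 45):
  S = 100 − 45 = 55
  F = 60 − 55 = 5
  X = 119 + 55 − 2·5 = 164
  T = 9 − 55 − 6·5 + 6·164 = 908
Comparing — Policy A: T=-403, Policy B: T=1499, Policy C: T=908. Highest is 1499 (Policy B).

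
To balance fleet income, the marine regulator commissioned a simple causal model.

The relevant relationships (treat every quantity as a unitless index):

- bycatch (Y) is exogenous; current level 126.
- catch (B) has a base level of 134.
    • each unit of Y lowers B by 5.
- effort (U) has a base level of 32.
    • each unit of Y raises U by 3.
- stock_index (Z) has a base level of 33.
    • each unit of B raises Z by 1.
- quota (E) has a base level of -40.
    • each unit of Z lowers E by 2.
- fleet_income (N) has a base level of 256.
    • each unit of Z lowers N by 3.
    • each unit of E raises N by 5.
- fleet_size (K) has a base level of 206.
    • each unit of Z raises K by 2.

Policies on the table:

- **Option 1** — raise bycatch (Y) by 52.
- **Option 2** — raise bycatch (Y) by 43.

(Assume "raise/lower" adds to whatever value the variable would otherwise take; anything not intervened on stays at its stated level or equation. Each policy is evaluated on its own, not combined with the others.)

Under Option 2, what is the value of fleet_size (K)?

Option 2 (Y + 43):
  Y = 126 + 43 = 169
  B = 134 − 5·169 = -711
  Z = 33 + (-711) = -678
  K = 206 + 2·(-678) = -1150

-1150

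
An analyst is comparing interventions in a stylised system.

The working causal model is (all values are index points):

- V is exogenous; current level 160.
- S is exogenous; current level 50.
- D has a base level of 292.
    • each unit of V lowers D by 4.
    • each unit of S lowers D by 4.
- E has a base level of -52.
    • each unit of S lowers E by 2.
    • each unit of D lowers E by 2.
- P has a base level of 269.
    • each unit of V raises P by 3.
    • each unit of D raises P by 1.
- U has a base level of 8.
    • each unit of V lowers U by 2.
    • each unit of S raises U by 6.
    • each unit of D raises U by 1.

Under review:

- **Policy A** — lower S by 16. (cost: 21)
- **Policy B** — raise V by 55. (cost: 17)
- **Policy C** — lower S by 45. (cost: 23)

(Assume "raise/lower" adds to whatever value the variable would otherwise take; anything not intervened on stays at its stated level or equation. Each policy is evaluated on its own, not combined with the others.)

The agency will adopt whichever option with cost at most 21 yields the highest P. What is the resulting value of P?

Policy A (S − 16):
  V = 160
  S = 50 − 16 = 34
  D = 292 − 4·160 − 4·34 = -484
  P = 269 + 3·160 + (-484) = 265
Policy B (V + 55):
  V = 160 + 55 = 215
  S = 50
  D = 292 − 4·215 − 4·50 = -768
  P = 269 + 3·215 + (-768) = 146
Comparing — Policy A: P=265, Policy B: P=146. Highest is 265 (Policy A).

265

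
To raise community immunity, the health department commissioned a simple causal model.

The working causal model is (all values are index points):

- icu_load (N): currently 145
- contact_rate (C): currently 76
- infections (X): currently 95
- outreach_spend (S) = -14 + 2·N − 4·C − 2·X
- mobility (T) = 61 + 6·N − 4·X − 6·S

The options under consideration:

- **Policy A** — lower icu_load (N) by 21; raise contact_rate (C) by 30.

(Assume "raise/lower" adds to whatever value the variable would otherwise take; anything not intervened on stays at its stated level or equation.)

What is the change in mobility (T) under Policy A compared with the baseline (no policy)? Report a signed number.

846

Baseline:
  N = 145
  C = 76
  X = 95
  S = -14 + 2·145 − 4·76 − 2·95 = -218
  T = 61 + 6·145 − 4·95 − 6·(-218) = 1859
Policy A (N − 21, C + 30):
  N = 145 − 21 = 124
  C = 76 + 30 = 106
  X = 95
  S = -14 + 2·124 − 4·106 − 2·95 = -380
  T = 61 + 6·124 − 4·95 − 6·(-380) = 2705
Change in T: 2705 − 1859 = 846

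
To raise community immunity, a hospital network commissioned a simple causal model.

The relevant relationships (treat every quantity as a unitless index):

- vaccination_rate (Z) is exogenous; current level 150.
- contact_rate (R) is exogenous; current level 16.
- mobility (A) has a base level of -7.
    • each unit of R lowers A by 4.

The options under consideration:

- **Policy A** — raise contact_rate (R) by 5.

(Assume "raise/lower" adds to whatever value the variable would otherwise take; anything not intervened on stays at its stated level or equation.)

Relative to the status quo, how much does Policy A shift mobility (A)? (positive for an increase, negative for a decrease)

Baseline:
  R = 16
  A = -7 − 4·16 = -71
Policy A (R + 5):
  R = 16 + 5 = 21
  A = -7 − 4·21 = -91
Change in A: -91 − (-71) = -20

-20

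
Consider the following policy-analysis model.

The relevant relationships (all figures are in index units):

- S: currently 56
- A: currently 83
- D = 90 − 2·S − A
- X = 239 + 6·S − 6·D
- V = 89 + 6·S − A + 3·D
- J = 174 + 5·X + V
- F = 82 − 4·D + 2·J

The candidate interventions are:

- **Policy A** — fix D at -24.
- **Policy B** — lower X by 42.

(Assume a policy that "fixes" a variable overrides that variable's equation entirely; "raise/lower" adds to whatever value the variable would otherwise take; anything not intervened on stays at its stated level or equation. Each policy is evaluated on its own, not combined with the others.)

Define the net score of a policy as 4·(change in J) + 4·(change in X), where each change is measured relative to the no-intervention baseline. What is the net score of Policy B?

-1008

Baseline:
  S = 56
  A = 83
  D = 90 − 2·56 − 83 = -105
  X = 239 + 6·56 − 6·(-105) = 1205
  V = 89 + 6·56 − 83 + 3·(-105) = 27
  J = 174 + 5·1205 + 27 = 6226
Policy B (X − 42):
  S = 56
  A = 83
  D = 90 − 2·56 − 83 = -105
  X = 239 + 6·56 − 6·(-105) (−42 from intervention) = 1163
  V = 89 + 6·56 − 83 + 3·(-105) = 27
  J = 174 + 5·1163 + 27 = 6016
ΔJ = 6016 − 6226 = -210; ΔX = 1163 − 1205 = -42
Score = 4·(-210) + 4·(-42) = -1008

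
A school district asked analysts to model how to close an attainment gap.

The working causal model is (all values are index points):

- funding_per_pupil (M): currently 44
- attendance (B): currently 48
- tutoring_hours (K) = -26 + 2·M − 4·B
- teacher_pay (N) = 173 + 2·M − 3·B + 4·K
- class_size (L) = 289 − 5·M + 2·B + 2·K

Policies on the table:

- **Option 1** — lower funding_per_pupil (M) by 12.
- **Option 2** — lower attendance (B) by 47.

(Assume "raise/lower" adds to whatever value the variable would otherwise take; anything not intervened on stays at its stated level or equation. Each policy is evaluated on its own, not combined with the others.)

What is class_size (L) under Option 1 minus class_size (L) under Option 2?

-270

Option 1 (M − 12):
  M = 44 − 12 = 32
  B = 48
  K = -26 + 2·32 − 4·48 = -154
  L = 289 − 5·32 + 2·48 + 2·(-154) = -83
Option 2 (B − 47):
  M = 44
  B = 48 − 47 = 1
  K = -26 + 2·44 − 4·1 = 58
  L = 289 − 5·44 + 2·1 + 2·58 = 187
L: -83 − 187 = -270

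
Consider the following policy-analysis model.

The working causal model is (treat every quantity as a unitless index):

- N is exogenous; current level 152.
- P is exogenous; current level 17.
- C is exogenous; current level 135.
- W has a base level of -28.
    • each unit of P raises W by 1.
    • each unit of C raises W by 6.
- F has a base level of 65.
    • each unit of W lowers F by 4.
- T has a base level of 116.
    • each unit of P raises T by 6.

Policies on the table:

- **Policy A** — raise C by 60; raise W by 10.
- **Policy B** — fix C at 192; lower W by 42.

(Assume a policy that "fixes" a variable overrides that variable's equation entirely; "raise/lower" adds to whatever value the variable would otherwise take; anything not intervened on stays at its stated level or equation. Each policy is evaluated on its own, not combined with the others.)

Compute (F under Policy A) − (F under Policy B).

-280

Policy A (C + 60, W + 10):
  P = 17
  C = 135 + 60 = 195
  W = -28 + 17 + 6·195 (+10 from intervention) = 1169
  F = 65 − 4·1169 = -4611
Policy B (C := 192, W − 42):
  P = 17
  C = 192
  W = -28 + 17 + 6·192 (−42 from intervention) = 1099
  F = 65 − 4·1099 = -4331
F: -4611 − (-4331) = -280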